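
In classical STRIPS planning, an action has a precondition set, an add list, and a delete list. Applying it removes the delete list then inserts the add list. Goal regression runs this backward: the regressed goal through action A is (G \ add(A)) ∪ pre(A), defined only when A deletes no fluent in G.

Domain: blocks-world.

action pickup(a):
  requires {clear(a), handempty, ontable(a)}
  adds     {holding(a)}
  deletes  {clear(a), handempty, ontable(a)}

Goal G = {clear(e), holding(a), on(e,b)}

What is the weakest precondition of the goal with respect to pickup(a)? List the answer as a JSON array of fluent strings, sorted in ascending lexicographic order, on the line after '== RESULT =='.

Compute (G \ add) ∪ pre:
  G ∩ del = {}  (empty — regression defined)
  G \ add = {clear(e), holding(a), on(e,b)} \ {holding(a)} = {clear(e), on(e,b)}
  ∪ pre   = {clear(e), on(e,b)} ∪ {clear(a), handempty, ontable(a)}
          = {clear(a), clear(e), handempty, on(e,b), ontable(a)}

== RESULT ==
["clear(a)", "clear(e)", "handempty", "on(e,b)", "ontable(a)"]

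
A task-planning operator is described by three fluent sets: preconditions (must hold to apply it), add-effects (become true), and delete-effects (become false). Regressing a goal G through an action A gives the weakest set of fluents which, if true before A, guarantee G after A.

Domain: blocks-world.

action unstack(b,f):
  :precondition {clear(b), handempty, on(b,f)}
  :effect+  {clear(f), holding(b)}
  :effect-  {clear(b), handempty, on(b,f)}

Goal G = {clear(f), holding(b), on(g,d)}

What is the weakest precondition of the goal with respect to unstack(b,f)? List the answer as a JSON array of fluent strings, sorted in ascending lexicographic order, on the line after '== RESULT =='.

Compute (G \ add) ∪ pre:
  G ∩ del = {}  (empty — regression defined)
  G \ add = {clear(f), holding(b), on(g,d)} \ {clear(f), holding(b)} = {on(g,d)}
  ∪ pre   = {on(g,d)} ∪ {clear(b), handempty, on(b,f)}
          = {clear(b), handempty, on(b,f), on(g,d)}

== RESULT ==
["clear(b)", "handempty", "on(b,f)", "on(g,d)"]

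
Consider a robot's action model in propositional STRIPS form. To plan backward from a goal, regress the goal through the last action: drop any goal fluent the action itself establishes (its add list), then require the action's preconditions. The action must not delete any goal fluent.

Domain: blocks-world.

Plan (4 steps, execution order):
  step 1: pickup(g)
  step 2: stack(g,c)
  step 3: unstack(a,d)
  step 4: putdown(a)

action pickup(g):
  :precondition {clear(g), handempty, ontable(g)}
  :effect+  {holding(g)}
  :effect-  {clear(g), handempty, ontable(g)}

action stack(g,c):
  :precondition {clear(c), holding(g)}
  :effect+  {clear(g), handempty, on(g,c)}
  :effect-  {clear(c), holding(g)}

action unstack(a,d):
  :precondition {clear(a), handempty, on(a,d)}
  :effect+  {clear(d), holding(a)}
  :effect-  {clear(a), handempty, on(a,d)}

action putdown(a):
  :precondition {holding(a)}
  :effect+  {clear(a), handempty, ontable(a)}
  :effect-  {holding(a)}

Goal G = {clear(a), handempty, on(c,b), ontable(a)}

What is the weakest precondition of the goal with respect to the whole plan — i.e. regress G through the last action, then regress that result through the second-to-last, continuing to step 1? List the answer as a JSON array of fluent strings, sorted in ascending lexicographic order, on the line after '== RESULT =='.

Work backward from the goal:
  through step 4 (putdown(a)): drop {clear(a), handempty, ontable(a)}, keep {on(c,b)}, require {holding(a)}
    → {holding(a), on(c,b)}
  through step 3 (unstack(a,d)): drop {holding(a)}, keep {on(c,b)}, require {clear(a), handempty, on(a,d)}
    → {clear(a), handempty, on(a,d), on(c,b)}
  through step 2 (stack(g,c)): drop {handempty}, keep {clear(a), on(a,d), on(c,b)}, require {clear(c), holding(g)}
    → {clear(a), clear(c), holding(g), on(a,d), on(c,b)}
  through step 1 (pickup(g)): drop {holding(g)}, keep {clear(a), clear(c), on(a,d), on(c,b)}, require {clear(g), handempty, ontable(g)}
    → {clear(a), clear(c), clear(g), handempty, on(a,d), on(c,b), ontable(g)}

== RESULT ==
["clear(a)", "clear(c)", "clear(g)", "handempty", "on(a,d)", "on(c,b)", "ontable(g)"]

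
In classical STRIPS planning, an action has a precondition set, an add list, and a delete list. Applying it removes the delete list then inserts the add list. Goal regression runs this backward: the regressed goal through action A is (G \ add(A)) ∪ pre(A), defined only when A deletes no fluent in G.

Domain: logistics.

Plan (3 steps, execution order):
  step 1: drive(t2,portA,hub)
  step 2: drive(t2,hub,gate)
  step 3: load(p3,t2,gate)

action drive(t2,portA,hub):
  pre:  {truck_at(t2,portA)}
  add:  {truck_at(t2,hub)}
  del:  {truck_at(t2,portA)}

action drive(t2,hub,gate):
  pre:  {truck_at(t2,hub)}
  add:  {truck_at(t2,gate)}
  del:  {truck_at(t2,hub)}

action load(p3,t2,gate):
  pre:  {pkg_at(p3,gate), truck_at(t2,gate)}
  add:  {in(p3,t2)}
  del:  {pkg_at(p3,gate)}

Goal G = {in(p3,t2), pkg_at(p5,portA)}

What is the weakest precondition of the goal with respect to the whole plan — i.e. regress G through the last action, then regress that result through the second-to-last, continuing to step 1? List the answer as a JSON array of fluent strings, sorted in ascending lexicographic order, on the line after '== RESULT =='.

Regress step by step:
  through step 3 (load(p3,t2,gate)): drop {in(p3,t2)}, keep {pkg_at(p5,portA)}, require {pkg_at(p3,gate), truck_at(t2,gate)}
    → {pkg_at(p3,gate), pkg_at(p5,portA), truck_at(t2,gate)}
  through step 2 (drive(t2,hub,gate)): drop {truck_at(t2,gate)}, keep {pkg_at(p3,gate), pkg_at(p5,portA)}, require {truck_at(t2,hub)}
    → {pkg_at(p3,gate), pkg_at(p5,portA), truck_at(t2,hub)}
  through step 1 (drive(t2,portA,hub)): drop {truck_at(t2,hub)}, keep {pkg_at(p3,gate), pkg_at(p5,portA)}, require {truck_at(t2,portA)}
    → {pkg_at(p3,gate), pkg_at(p5,portA), truck_at(t2,portA)}

== RESULT ==
["pkg_at(p3,gate)", "pkg_at(p5,portA)", "truck_at(t2,portA)"]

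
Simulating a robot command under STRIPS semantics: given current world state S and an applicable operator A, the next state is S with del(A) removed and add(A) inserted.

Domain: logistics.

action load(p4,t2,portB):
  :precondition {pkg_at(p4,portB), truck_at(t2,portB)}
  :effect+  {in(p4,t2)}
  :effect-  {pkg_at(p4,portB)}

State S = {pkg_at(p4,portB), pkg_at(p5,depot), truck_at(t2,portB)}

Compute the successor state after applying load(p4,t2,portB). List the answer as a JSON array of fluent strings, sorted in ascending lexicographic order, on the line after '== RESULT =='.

Compute (S \ del) ∪ add:
  pre ⊆ S: {pkg_at(p4,portB), truck_at(t2,portB)} ⊆ S  — applicable
  S \ del = {pkg_at(p5,depot), truck_at(t2,portB)}
  ∪ add   = {in(p4,t2), pkg_at(p5,depot), truck_at(t2,portB)}

== RESULT ==
["in(p4,t2)", "pkg_at(p5,depot)", "truck_at(t2,portB)"]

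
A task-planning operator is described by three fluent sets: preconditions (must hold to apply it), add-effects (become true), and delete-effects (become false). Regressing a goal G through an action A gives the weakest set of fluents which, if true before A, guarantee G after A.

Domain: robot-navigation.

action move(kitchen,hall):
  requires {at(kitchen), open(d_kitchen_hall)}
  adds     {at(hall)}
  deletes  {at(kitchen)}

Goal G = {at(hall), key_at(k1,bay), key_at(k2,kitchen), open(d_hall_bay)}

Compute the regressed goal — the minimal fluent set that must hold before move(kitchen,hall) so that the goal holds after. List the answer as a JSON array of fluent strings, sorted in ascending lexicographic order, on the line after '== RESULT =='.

Compute (G \ add) ∪ pre:
  G ∩ del = {}  (empty — regression defined)
  G \ add = {at(hall), key_at(k1,bay), key_at(k2,kitchen), open(d_hall_bay)} \ {at(hall)} = {key_at(k1,bay), key_at(k2,kitchen), open(d_hall_bay)}
  ∪ pre   = {key_at(k1,bay), key_at(k2,kitchen), open(d_hall_bay)} ∪ {at(kitchen), open(d_kitchen_hall)}
          = {at(kitchen), key_at(k1,bay), key_at(k2,kitchen), open(d_hall_bay), open(d_kitchen_hall)}

== RESULT ==
["at(kitchen)", "key_at(k1,bay)", "key_at(k2,kitchen)", "open(d_hall_bay)", "open(d_kitchen_hall)"]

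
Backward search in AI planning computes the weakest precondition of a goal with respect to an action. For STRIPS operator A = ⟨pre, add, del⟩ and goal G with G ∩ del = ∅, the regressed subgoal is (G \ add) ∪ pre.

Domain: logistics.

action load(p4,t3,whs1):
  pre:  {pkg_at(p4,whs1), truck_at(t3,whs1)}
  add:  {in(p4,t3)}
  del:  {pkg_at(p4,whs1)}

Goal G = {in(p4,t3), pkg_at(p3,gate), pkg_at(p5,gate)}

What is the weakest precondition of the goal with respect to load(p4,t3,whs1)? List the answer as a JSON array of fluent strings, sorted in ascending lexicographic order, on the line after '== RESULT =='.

Regress:
  G ∩ del = {}  (empty — regression defined)
  G \ add = {in(p4,t3), pkg_at(p3,gate), pkg_at(p5,gate)} \ {in(p4,t3)} = {pkg_at(p3,gate), pkg_at(p5,gate)}
  ∪ pre   = {pkg_at(p3,gate), pkg_at(p5,gate)} ∪ {pkg_at(p4,whs1), truck_at(t3,whs1)}
          = {pkg_at(p3,gate), pkg_at(p4,whs1), pkg_at(p5,gate), truck_at(t3,whs1)}

== RESULT ==
["pkg_at(p3,gate)", "pkg_at(p4,whs1)", "pkg_at(p5,gate)", "truck_at(t3,whs1)"]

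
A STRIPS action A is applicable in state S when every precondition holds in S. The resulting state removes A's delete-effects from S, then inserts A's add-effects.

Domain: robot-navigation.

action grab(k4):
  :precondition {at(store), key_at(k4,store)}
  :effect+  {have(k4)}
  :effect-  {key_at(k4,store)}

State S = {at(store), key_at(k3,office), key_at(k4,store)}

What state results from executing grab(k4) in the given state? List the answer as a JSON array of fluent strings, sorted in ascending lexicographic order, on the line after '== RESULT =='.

Compute (S \ del) ∪ add:
  pre ⊆ S: {at(store), key_at(k4,store)} ⊆ S  — applicable
  S \ del = {at(store), key_at(k3,office)}
  ∪ add   = {at(store), have(k4), key_at(k3,office)}

== RESULT ==
["at(store)", "have(k4)", "key_at(k3,office)"]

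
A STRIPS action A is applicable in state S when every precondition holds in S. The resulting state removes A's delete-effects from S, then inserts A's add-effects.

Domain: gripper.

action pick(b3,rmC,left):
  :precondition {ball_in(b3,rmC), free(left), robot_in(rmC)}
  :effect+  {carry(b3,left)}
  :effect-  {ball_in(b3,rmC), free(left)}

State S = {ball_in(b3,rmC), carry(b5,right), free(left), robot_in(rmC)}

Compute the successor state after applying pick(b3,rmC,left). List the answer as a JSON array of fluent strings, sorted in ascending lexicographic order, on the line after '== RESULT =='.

Compute (S \ del) ∪ add:
  pre ⊆ S: {ball_in(b3,rmC), free(left), robot_in(rmC)} ⊆ S  — applicable
  S \ del = {carry(b5,right), robot_in(rmC)}
  ∪ add   = {carry(b3,left), carry(b5,right), robot_in(rmC)}

== RESULT ==
["carry(b3,left)", "carry(b5,right)", "robot_in(rmC)"]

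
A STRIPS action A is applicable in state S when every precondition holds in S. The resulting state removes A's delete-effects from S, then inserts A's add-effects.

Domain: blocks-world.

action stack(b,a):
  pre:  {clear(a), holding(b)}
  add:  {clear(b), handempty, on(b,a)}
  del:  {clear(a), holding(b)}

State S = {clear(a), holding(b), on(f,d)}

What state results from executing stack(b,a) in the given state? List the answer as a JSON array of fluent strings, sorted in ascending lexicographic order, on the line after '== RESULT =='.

Compute (S \ del) ∪ add:
  pre ⊆ S: {clear(a), holding(b)} ⊆ S  — applicable
  S \ del = {on(f,d)}
  ∪ add   = {clear(b), handempty, on(b,a), on(f,d)}

== RESULT ==
["clear(b)", "handempty", "on(b,a)", "on(f,d)"]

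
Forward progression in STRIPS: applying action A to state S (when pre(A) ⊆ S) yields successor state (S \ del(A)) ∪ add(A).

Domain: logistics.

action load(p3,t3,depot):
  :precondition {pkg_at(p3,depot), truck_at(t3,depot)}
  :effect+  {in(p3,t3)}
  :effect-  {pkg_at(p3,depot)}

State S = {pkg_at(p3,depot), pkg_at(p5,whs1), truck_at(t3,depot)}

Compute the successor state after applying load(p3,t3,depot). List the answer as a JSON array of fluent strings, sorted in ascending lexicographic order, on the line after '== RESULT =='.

Compute (S \ del) ∪ add:
  pre ⊆ S: {pkg_at(p3,depot), truck_at(t3,depot)} ⊆ S  — applicable
  S \ del = {pkg_at(p5,whs1), truck_at(t3,depot)}
  ∪ add   = {in(p3,t3), pkg_at(p5,whs1), truck_at(t3,depot)}

== RESULT ==
["in(p3,t3)", "pkg_at(p5,whs1)", "truck_at(t3,depot)"]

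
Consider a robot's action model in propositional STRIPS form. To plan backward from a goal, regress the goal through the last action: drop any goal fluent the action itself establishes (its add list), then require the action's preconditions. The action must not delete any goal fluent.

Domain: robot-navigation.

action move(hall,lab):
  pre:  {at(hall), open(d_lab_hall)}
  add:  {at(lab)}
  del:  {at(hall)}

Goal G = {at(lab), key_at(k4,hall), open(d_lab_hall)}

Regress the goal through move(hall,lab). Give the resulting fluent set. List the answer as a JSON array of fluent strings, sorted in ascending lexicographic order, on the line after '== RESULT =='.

Regress:
  G ∩ del = {}  (empty — regression defined)
  G \ add = {at(lab), key_at(k4,hall), open(d_lab_hall)} \ {at(lab)} = {key_at(k4,hall), open(d_lab_hall)}
  ∪ pre   = {key_at(k4,hall), open(d_lab_hall)} ∪ {at(hall), open(d_lab_hall)}
          = {at(hall), key_at(k4,hall), open(d_lab_hall)}

== RESULT ==
["at(hall)", "key_at(k4,hall)", "open(d_lab_hall)"]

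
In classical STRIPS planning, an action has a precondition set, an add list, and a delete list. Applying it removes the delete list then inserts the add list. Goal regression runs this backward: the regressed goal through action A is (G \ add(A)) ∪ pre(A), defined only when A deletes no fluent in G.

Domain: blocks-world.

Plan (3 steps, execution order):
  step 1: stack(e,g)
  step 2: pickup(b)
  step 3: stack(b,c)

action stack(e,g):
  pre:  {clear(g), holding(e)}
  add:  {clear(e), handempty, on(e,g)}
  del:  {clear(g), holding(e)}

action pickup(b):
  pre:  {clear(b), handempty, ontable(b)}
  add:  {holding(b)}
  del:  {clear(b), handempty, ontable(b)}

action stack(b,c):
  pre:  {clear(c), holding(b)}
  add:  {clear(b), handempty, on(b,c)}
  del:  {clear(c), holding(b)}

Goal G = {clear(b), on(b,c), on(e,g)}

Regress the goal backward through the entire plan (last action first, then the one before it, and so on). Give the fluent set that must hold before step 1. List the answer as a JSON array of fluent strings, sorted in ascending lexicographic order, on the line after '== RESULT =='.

Regress step by step:
  through step 3 (stack(b,c)): drop {clear(b), on(b,c)}, keep {on(e,g)}, require {clear(c), holding(b)}
    → {clear(c), holding(b), on(e,g)}
  through step 2 (pickup(b)): drop {holding(b)}, keep {clear(c), on(e,g)}, require {clear(b), handempty, ontable(b)}
    → {clear(b), clear(c), handempty, on(e,g), ontable(b)}
  through step 1 (stack(e,g)): drop {handempty, on(e,g)}, keep {clear(b), clear(c), ontable(b)}, require {clear(g), holding(e)}
    → {clear(b), clear(c), clear(g), holding(e), ontable(b)}

== RESULT ==
["clear(b)", "clear(c)", "clear(g)", "holding(e)", "ontable(b)"]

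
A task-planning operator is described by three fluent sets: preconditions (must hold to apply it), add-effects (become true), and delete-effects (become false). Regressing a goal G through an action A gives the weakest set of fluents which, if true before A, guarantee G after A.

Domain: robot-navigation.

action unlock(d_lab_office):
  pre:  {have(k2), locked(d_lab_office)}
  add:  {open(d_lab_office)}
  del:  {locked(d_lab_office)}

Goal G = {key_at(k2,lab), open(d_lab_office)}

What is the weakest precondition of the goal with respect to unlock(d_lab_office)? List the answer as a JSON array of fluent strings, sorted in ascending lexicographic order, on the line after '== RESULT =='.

Regress:
  G ∩ del = {}  (empty — regression defined)
  G \ add = {key_at(k2,lab), open(d_lab_office)} \ {open(d_lab_office)} = {key_at(k2,lab)}
  ∪ pre   = {key_at(k2,lab)} ∪ {have(k2), locked(d_lab_office)}
          = {have(k2), key_at(k2,lab), locked(d_lab_office)}

== RESULT ==
["have(k2)", "key_at(k2,lab)", "locked(d_lab_office)"]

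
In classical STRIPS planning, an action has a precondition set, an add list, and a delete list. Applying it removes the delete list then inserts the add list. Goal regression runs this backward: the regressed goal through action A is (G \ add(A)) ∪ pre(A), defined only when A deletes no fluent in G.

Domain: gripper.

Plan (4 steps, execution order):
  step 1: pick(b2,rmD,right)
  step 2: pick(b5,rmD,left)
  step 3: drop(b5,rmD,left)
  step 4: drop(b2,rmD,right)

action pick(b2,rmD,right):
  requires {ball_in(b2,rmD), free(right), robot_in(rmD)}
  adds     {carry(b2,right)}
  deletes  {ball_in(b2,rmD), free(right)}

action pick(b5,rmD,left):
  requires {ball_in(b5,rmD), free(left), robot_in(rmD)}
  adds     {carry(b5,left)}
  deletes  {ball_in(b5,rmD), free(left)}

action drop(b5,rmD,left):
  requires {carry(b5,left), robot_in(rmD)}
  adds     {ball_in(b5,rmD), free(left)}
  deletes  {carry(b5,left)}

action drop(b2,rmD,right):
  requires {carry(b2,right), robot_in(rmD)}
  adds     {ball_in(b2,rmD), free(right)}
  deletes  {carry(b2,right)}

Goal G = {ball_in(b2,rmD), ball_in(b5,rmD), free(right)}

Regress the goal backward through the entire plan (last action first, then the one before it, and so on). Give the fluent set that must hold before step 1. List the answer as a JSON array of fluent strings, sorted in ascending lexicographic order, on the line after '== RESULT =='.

Work backward from the goal:
  through step 4 (drop(b2,rmD,right)): drop {ball_in(b2,rmD), free(right)}, keep {ball_in(b5,rmD)}, require {carry(b2,right), robot_in(rmD)}
    → {ball_in(b5,rmD), carry(b2,right), robot_in(rmD)}
  through step 3 (drop(b5,rmD,left)): drop {ball_in(b5,rmD)}, keep {carry(b2,right), robot_in(rmD)}, require {carry(b5,left), robot_in(rmD)}
    → {carry(b2,right), carry(b5,left), robot_in(rmD)}
  through step 2 (pick(b5,rmD,left)): drop {carry(b5,left)}, keep {carry(b2,right), robot_in(rmD)}, require {ball_in(b5,rmD), free(left), robot_in(rmD)}
    → {ball_in(b5,rmD), carry(b2,right), free(left), robot_in(rmD)}
  through step 1 (pick(b2,rmD,right)): drop {carry(b2,right)}, keep {ball_in(b5,rmD), free(left), robot_in(rmD)}, require {ball_in(b2,rmD), free(right), robot_in(rmD)}
    → {ball_in(b2,rmD), ball_in(b5,rmD), free(left), free(right), robot_in(rmD)}

== RESULT ==
["ball_in(b2,rmD)", "ball_in(b5,rmD)", "free(left)", "free(right)", "robot_in(rmD)"]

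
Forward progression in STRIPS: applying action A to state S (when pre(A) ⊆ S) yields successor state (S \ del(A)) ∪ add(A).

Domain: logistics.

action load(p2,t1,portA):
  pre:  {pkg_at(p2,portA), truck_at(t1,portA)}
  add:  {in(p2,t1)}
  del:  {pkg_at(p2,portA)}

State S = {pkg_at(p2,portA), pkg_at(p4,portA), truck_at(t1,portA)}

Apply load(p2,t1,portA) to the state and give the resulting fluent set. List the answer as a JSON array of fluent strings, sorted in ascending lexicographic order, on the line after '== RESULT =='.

Compute (S \ del) ∪ add:
  pre ⊆ S: {pkg_at(p2,portA), truck_at(t1,portA)} ⊆ S  — applicable
  S \ del = {pkg_at(p4,portA), truck_at(t1,portA)}
  ∪ add   = {in(p2,t1), pkg_at(p4,portA), truck_at(t1,portA)}

== RESULT ==
["in(p2,t1)", "pkg_at(p4,portA)", "truck_at(t1,portA)"]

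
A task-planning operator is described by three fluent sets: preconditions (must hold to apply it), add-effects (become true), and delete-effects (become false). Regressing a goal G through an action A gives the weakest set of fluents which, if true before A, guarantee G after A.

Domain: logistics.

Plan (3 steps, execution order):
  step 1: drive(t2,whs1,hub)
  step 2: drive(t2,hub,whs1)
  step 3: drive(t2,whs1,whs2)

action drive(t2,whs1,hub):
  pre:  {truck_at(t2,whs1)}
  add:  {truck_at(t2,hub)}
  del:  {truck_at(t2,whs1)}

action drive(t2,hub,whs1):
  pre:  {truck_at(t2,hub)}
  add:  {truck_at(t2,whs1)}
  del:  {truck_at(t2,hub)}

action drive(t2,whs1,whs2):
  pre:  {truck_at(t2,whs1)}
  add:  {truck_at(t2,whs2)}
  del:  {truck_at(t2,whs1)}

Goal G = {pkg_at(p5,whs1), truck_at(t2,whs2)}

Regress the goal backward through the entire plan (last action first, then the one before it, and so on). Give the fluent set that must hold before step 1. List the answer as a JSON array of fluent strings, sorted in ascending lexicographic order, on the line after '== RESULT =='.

Regress step by step:
  through step 3 (drive(t2,whs1,whs2)): drop {truck_at(t2,whs2)}, keep {pkg_at(p5,whs1)}, require {truck_at(t2,whs1)}
    → {pkg_at(p5,whs1), truck_at(t2,whs1)}
  through step 2 (drive(t2,hub,whs1)): drop {truck_at(t2,whs1)}, keep {pkg_at(p5,whs1)}, require {truck_at(t2,hub)}
    → {pkg_at(p5,whs1), truck_at(t2,hub)}
  through step 1 (drive(t2,whs1,hub)): drop {truck_at(t2,hub)}, keep {pkg_at(p5,whs1)}, require {truck_at(t2,whs1)}
    → {pkg_at(p5,whs1), truck_at(t2,whs1)}

== RESULT ==
["pkg_at(p5,whs1)", "truck_at(t2,whs1)"]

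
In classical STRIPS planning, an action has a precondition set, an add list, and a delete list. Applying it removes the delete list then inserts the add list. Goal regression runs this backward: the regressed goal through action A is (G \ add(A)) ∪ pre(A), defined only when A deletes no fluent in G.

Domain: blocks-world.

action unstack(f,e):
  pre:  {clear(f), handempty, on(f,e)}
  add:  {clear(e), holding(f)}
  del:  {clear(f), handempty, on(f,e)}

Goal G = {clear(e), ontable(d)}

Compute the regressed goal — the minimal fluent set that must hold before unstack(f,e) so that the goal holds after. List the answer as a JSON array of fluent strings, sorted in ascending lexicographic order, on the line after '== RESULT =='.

Compute (G \ add) ∪ pre:
  G ∩ del = {}  (empty — regression defined)
  G \ add = {clear(e), ontable(d)} \ {clear(e), holding(f)} = {ontable(d)}
  ∪ pre   = {ontable(d)} ∪ {clear(f), handempty, on(f,e)}
          = {clear(f), handempty, on(f,e), ontable(d)}

== RESULT ==
["clear(f)", "handempty", "on(f,e)", "ontable(d)"]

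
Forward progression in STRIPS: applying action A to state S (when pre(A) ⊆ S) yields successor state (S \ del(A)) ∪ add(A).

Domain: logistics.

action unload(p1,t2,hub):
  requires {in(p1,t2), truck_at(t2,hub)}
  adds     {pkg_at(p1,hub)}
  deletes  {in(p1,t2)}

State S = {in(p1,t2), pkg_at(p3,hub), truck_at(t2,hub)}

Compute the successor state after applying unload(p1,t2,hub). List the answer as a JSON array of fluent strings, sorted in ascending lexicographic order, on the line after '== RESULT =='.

Compute (S \ del) ∪ add:
  pre ⊆ S: {in(p1,t2), truck_at(t2,hub)} ⊆ S  — applicable
  S \ del = {pkg_at(p3,hub), truck_at(t2,hub)}
  ∪ add   = {pkg_at(p1,hub), pkg_at(p3,hub), truck_at(t2,hub)}

== RESULT ==
["pkg_at(p1,hub)", "pkg_at(p3,hub)", "truck_at(t2,hub)"]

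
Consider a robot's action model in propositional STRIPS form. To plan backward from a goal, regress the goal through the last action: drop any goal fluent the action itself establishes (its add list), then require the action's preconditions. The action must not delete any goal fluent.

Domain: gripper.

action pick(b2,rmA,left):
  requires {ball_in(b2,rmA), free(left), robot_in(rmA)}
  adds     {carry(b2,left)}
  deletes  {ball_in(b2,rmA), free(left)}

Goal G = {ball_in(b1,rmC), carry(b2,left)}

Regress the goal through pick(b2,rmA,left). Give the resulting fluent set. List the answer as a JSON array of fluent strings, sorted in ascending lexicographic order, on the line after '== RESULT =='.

Compute (G \ add) ∪ pre:
  G ∩ del = {}  (empty — regression defined)
  G \ add = {ball_in(b1,rmC), carry(b2,left)} \ {carry(b2,left)} = {ball_in(b1,rmC)}
  ∪ pre   = {ball_in(b1,rmC)} ∪ {ball_in(b2,rmA), free(left), robot_in(rmA)}
          = {ball_in(b1,rmC), ball_in(b2,rmA), free(left), robot_in(rmA)}

== RESULT ==
["ball_in(b1,rmC)", "ball_in(b2,rmA)", "free(left)", "robot_in(rmA)"]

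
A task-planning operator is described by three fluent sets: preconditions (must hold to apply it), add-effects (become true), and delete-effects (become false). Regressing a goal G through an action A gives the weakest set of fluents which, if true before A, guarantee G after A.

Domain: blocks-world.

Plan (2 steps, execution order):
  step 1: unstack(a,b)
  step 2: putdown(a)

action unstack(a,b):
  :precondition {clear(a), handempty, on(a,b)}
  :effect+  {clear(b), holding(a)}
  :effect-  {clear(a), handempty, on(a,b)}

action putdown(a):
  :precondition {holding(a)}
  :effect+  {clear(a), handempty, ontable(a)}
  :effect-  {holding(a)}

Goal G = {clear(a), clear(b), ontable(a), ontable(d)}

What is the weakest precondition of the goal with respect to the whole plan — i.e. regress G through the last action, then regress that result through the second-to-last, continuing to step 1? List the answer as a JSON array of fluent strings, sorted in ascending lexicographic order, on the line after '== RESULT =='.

Work backward from the goal:
  through step 2 (putdown(a)): drop {clear(a), ontable(a)}, keep {clear(b), ontable(d)}, require {holding(a)}
    → {clear(b), holding(a), ontable(d)}
  through step 1 (unstack(a,b)): drop {clear(b), holding(a)}, keep {ontable(d)}, require {clear(a), handempty, on(a,b)}
    → {clear(a), handempty, on(a,b), ontable(d)}

== RESULT ==
["clear(a)", "handempty", "on(a,b)", "ontable(d)"]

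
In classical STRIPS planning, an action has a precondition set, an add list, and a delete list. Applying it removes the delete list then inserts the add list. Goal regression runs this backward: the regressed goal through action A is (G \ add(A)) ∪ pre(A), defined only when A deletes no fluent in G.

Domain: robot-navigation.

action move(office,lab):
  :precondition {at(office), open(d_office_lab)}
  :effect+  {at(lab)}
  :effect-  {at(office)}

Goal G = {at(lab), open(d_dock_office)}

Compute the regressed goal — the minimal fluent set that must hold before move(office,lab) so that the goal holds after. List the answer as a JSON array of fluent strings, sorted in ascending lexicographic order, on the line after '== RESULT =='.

Regress:
  G ∩ del = {}  (empty — regression defined)
  G \ add = {at(lab), open(d_dock_office)} \ {at(lab)} = {open(d_dock_office)}
  ∪ pre   = {open(d_dock_office)} ∪ {at(office), open(d_office_lab)}
          = {at(office), open(d_dock_office), open(d_office_lab)}

== RESULT ==
["at(office)", "open(d_dock_office)", "open(d_office_lab)"]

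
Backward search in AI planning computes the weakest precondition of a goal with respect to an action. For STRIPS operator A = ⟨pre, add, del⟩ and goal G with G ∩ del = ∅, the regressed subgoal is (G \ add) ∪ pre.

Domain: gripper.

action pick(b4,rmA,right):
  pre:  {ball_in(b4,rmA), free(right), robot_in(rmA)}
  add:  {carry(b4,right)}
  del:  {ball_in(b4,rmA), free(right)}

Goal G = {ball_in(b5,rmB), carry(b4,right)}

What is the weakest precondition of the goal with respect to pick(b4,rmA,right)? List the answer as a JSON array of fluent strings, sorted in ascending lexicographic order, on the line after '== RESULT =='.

Compute (G \ add) ∪ pre:
  G ∩ del = {}  (empty — regression defined)
  G \ add = {ball_in(b5,rmB), carry(b4,right)} \ {carry(b4,right)} = {ball_in(b5,rmB)}
  ∪ pre   = {ball_in(b5,rmB)} ∪ {ball_in(b4,rmA), free(right), robot_in(rmA)}
          = {ball_in(b4,rmA), ball_in(b5,rmB), free(right), robot_in(rmA)}

== RESULT ==
["ball_in(b4,rmA)", "ball_in(b5,rmB)", "free(right)", "robot_in(rmA)"]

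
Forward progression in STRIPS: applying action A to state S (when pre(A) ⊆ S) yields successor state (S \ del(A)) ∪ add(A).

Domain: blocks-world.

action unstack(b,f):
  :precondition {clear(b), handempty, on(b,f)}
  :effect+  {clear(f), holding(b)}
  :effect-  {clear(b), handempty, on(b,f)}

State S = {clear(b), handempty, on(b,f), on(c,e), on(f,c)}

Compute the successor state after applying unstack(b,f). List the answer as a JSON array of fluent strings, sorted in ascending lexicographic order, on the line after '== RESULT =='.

Progress:
  pre ⊆ S: {clear(b), handempty, on(b,f)} ⊆ S  — applicable
  S \ del = {on(c,e), on(f,c)}
  ∪ add   = {clear(f), holding(b), on(c,e), on(f,c)}

== RESULT ==
["clear(f)", "holding(b)", "on(c,e)", "on(f,c)"]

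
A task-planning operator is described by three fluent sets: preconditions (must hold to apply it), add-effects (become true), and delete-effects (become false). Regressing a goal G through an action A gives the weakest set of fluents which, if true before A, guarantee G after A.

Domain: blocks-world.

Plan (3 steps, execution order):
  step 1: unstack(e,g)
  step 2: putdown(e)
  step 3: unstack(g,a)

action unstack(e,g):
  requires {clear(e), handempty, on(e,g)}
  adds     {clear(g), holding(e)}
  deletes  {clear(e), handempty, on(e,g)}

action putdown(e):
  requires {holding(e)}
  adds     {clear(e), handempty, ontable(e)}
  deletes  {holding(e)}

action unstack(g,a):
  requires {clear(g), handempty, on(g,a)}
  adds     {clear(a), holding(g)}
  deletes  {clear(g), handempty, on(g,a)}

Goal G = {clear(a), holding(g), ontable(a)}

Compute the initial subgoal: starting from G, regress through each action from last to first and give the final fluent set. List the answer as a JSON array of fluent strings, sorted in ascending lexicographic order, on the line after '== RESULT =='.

Work backward from the goal:
  through step 3 (unstack(g,a)): drop {clear(a), holding(g)}, keep {ontable(a)}, require {clear(g), handempty, on(g,a)}
    → {clear(g), handempty, on(g,a), ontable(a)}
  through step 2 (putdown(e)): drop {handempty}, keep {clear(g), on(g,a), ontable(a)}, require {holding(e)}
    → {clear(g), holding(e), on(g,a), ontable(a)}
  through step 1 (unstack(e,g)): drop {clear(g), holding(e)}, keep {on(g,a), ontable(a)}, require {clear(e), handempty, on(e,g)}
    → {clear(e), handempty, on(e,g), on(g,a), ontable(a)}

== RESULT ==
["clear(e)", "handempty", "on(e,g)", "on(g,a)", "ontable(a)"]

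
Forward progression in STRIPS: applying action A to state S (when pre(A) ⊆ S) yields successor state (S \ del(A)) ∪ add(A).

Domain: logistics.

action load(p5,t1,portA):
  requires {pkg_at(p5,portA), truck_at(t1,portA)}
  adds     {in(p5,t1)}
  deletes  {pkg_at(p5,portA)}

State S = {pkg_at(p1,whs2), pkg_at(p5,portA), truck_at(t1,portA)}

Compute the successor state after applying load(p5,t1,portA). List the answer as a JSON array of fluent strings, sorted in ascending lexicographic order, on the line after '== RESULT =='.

Progress:
  pre ⊆ S: {pkg_at(p5,portA), truck_at(t1,portA)} ⊆ S  — applicable
  S \ del = {pkg_at(p1,whs2), truck_at(t1,portA)}
  ∪ add   = {in(p5,t1), pkg_at(p1,whs2), truck_at(t1,portA)}

== RESULT ==
["in(p5,t1)", "pkg_at(p1,whs2)", "truck_at(t1,portA)"]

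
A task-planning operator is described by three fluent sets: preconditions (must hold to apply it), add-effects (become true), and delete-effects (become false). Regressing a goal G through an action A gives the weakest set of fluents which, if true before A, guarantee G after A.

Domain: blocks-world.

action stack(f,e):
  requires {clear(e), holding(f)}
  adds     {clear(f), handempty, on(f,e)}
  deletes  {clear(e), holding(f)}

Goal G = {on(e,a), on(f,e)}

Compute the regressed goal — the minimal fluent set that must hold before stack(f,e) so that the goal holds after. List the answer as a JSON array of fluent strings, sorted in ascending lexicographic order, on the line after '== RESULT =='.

Regress:
  G ∩ del = {}  (empty — regression defined)
  G \ add = {on(e,a), on(f,e)} \ {clear(f), handempty, on(f,e)} = {on(e,a)}
  ∪ pre   = {on(e,a)} ∪ {clear(e), holding(f)}
          = {clear(e), holding(f), on(e,a)}

== RESULT ==
["clear(e)", "holding(f)", "on(e,a)"]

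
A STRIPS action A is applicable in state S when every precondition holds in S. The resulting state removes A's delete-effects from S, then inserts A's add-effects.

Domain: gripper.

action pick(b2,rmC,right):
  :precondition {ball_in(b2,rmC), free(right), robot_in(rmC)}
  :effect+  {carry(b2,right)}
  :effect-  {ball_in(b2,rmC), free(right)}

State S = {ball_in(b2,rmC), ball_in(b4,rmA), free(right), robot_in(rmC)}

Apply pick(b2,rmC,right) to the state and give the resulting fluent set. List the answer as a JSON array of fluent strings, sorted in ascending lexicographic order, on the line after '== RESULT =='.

Compute (S \ del) ∪ add:
  pre ⊆ S: {ball_in(b2,rmC), free(right), robot_in(rmC)} ⊆ S  — applicable
  S \ del = {ball_in(b4,rmA), robot_in(rmC)}
  ∪ add   = {ball_in(b4,rmA), carry(b2,right), robot_in(rmC)}

== RESULT ==
["ball_in(b4,rmA)", "carry(b2,right)", "robot_in(rmC)"]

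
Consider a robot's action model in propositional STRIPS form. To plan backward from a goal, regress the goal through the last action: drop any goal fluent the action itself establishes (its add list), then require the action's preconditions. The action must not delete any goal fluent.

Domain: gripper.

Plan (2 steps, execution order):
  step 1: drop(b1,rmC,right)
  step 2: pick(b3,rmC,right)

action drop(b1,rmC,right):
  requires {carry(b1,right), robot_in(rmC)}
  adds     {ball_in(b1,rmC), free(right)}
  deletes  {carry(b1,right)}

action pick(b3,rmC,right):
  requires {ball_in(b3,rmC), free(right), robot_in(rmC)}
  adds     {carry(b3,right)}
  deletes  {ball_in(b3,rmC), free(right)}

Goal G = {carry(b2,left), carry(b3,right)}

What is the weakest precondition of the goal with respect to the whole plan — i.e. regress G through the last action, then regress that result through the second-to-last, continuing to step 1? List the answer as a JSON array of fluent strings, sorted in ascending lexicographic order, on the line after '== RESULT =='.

Work backward from the goal:
  through step 2 (pick(b3,rmC,right)): drop {carry(b3,right)}, keep {carry(b2,left)}, require {ball_in(b3,rmC), free(right), robot_in(rmC)}
    → {ball_in(b3,rmC), carry(b2,left), free(right), robot_in(rmC)}
  through step 1 (drop(b1,rmC,right)): drop {free(right)}, keep {ball_in(b3,rmC), carry(b2,left), robot_in(rmC)}, require {carry(b1,right), robot_in(rmC)}
    → {ball_in(b3,rmC), carry(b1,right), carry(b2,left), robot_in(rmC)}

== RESULT ==
["ball_in(b3,rmC)", "carry(b1,right)", "carry(b2,left)", "robot_in(rmC)"]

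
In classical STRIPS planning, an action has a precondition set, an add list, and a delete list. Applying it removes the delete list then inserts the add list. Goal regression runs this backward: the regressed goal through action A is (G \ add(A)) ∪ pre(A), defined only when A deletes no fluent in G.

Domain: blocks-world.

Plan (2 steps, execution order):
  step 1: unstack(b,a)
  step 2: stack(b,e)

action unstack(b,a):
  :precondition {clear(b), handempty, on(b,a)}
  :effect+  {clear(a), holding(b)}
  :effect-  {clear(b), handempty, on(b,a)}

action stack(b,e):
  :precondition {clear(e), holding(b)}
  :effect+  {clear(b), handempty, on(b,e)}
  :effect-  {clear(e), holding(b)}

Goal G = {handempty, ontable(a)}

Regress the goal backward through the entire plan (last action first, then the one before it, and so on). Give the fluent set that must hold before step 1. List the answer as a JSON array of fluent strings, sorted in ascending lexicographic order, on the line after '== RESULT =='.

Work backward from the goal:
  through step 2 (stack(b,e)): drop {handempty}, keep {ontable(a)}, require {clear(e), holding(b)}
    → {clear(e), holding(b), ontable(a)}
  through step 1 (unstack(b,a)): drop {holding(b)}, keep {clear(e), ontable(a)}, require {clear(b), handempty, on(b,a)}
    → {clear(b), clear(e), handempty, on(b,a), ontable(a)}

== RESULT ==
["clear(b)", "clear(e)", "handempty", "on(b,a)", "ontable(a)"]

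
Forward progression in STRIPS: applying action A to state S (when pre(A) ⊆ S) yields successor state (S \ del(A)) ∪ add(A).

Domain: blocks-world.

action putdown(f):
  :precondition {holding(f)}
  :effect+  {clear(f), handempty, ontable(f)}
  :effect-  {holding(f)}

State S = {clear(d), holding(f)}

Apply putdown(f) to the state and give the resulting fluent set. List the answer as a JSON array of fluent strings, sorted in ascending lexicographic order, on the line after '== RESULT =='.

Progress:
  pre ⊆ S: {holding(f)} ⊆ S  — applicable
  S \ del = {clear(d)}
  ∪ add   = {clear(d), clear(f), handempty, ontable(f)}

== RESULT ==
["clear(d)", "clear(f)", "handempty", "ontable(f)"]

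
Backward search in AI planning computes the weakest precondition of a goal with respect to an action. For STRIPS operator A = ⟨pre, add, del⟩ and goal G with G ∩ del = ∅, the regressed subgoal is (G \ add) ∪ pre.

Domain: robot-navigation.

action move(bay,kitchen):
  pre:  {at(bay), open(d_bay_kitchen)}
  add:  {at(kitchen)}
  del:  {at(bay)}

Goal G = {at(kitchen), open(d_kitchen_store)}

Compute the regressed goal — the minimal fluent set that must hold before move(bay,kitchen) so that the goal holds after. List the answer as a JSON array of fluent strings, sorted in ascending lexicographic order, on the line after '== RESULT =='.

Regress:
  G ∩ del = {}  (empty — regression defined)
  G \ add = {at(kitchen), open(d_kitchen_store)} \ {at(kitchen)} = {open(d_kitchen_store)}
  ∪ pre   = {open(d_kitchen_store)} ∪ {at(bay), open(d_bay_kitchen)}
          = {at(bay), open(d_bay_kitchen), open(d_kitchen_store)}

== RESULT ==
["at(bay)", "open(d_bay_kitchen)", "open(d_kitchen_store)"]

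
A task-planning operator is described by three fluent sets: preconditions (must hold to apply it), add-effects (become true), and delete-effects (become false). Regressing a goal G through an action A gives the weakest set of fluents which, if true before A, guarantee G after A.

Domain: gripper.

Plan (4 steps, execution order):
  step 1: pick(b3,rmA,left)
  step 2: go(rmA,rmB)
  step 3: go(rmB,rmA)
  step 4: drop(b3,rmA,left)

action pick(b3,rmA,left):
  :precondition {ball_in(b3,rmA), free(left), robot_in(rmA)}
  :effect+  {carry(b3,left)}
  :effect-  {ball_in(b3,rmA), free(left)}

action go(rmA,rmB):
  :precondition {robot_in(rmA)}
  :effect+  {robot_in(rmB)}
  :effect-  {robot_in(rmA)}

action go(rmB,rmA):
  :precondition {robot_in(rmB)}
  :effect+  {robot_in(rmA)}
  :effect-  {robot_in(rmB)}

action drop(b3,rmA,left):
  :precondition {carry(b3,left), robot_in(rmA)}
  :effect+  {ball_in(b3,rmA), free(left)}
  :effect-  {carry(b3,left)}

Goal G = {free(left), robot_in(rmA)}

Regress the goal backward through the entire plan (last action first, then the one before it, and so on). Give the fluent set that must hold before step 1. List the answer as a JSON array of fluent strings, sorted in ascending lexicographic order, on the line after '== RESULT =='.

Regress step by step:
  through step 4 (drop(b3,rmA,left)): drop {free(left)}, keep {robot_in(rmA)}, require {carry(b3,left), robot_in(rmA)}
    → {carry(b3,left), robot_in(rmA)}
  through step 3 (go(rmB,rmA)): drop {robot_in(rmA)}, keep {carry(b3,left)}, require {robot_in(rmB)}
    → {carry(b3,left), robot_in(rmB)}
  through step 2 (go(rmA,rmB)): drop {robot_in(rmB)}, keep {carry(b3,left)}, require {robot_in(rmA)}
    → {carry(b3,left), robot_in(rmA)}
  through step 1 (pick(b3,rmA,left)): drop {carry(b3,left)}, keep {robot_in(rmA)}, require {ball_in(b3,rmA), free(left), robot_in(rmA)}
    → {ball_in(b3,rmA), free(left), robot_in(rmA)}

== RESULT ==
["ball_in(b3,rmA)", "free(left)", "robot_in(rmA)"]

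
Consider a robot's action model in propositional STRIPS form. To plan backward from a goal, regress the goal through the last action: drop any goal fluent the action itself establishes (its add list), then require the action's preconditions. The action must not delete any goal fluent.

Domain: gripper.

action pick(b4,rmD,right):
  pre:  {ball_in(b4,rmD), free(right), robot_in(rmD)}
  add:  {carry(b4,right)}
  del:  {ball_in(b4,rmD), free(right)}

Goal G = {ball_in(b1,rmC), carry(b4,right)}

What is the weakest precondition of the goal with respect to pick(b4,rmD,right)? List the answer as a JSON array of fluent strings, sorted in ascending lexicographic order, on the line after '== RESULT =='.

Regress:
  G ∩ del = {}  (empty — regression defined)
  G \ add = {ball_in(b1,rmC), carry(b4,right)} \ {carry(b4,right)} = {ball_in(b1,rmC)}
  ∪ pre   = {ball_in(b1,rmC)} ∪ {ball_in(b4,rmD), free(right), robot_in(rmD)}
          = {ball_in(b1,rmC), ball_in(b4,rmD), free(right), robot_in(rmD)}

== RESULT ==
["ball_in(b1,rmC)", "ball_in(b4,rmD)", "free(right)", "robot_in(rmD)"]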